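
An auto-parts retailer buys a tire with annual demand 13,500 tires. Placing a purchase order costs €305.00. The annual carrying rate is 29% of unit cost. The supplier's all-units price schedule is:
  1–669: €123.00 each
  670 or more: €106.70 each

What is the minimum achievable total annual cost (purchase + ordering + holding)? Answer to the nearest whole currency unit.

TC* ≈ €1,456,961

Holding cost per unit per year at price C is H = 0.29·C.
For each price level, check whether its EOQ is feasible; otherwise the best quantity at that price is the breakpoint.
EOQ at €123.00 = 480.5 (feasible in tier 1): TC = 13,500×€123.00 + (13,500/480.5)×305 + (480.5/2)×0.29×€123.00 = €1,677,638.92.
EOQ at €106.70 = 515.9 < 670, so use break Q=670: TC = 13,500×€106.70 + (13,500/670.0)×305 + (670.0/2)×0.29×€106.70 = €1,456,961.43.
Lowest total cost among the candidates is at Q = 670.0.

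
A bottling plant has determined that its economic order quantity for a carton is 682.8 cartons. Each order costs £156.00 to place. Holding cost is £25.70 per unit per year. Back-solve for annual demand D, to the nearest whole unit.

Squaring Q* = √(2DS/H) gives Q*² = 2DS/H.
From Q* = √(2DS/H): D = Q*²H / (2S) = 682.8² × 25.7 / (2 × 156) = 38403.036.

D ≈ 38,403 cartons per year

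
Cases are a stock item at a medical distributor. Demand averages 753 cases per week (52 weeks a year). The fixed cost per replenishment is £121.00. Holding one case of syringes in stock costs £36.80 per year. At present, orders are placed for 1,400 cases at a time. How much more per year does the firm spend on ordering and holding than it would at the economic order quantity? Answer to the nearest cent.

Extra cost ≈ £10,470.48 per year

Annual demand D = 753 × 52 = 39,156.
EOQ = √(2DS/H) = √(2 × 39,156 × 121 / 36.8) ≈ 507.44.
Cost at Q* = (D/Q*)S + (Q*/2)H = √(2DSH) ≈ £18,673.72.
Cost at Q = 1,400: (39,156/1,400)×121 + (1,400/2)×36.8 = £3,384.20 + £25,760.00 = £29,144.20.
Excess = £29,144.20 − £18,673.72 = £10,470.48.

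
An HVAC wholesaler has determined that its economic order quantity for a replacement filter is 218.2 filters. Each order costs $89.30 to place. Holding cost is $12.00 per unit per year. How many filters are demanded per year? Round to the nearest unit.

Invert the EOQ relation Q*² = 2DS/H.
From Q* = √(2DS/H): D = Q*²H / (2S) = 218.2² × 12 / (2 × 89.3) = 3198.963.

D ≈ 3,199 filters per year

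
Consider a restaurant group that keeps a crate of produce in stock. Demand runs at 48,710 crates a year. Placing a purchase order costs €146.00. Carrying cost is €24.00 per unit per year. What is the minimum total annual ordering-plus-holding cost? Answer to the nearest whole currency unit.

The optimal lot size = √(2DS/H) = √(2 × 48,710 × 146 / 24) ≈ 769.83.
At the optimum the two cost components are equal, so total cost = 2·(Q*/2)H = Q*·H.
Minimum total = √(2DSH) = √(2 × 48,710 × 146 × 24) ≈ 18475.922.

TC* ≈ €18,476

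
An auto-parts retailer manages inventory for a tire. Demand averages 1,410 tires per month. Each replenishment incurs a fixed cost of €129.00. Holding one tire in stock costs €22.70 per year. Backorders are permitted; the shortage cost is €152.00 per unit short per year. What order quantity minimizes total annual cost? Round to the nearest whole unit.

Q* ≈ 470 tires

Annual demand D = 1,410 × 12 = 16,920.
With planned backorders, Q* = √(2DS/H) · √((H+B)/B).
√(2DS/H) = √(2 × 16,920 × 129 / 22.7) = 438.528.
√((H+B)/B) = √((22.7+152)/152) = 1.0721.
Q* ≈ 470.134.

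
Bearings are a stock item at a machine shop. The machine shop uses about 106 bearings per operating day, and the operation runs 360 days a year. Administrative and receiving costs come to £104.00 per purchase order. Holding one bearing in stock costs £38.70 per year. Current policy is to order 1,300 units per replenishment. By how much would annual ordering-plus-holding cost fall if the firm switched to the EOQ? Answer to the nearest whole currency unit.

Annual demand D = 106 × 360 = 38,160.
EOQ = √(2DS/H) = √(2 × 38,160 × 104 / 38.7) ≈ 452.88.
Cost at Q* = (D/Q*)S + (Q*/2)H = √(2DSH) ≈ £17,526.34.
Cost at Q = 1,300: (38,160/1,300)×104 + (1,300/2)×38.7 = £3,052.80 + £25,155.00 = £28,207.80.
Excess = £28,207.80 − £17,526.34 = £10,681.46.

Extra cost ≈ £10,681 per year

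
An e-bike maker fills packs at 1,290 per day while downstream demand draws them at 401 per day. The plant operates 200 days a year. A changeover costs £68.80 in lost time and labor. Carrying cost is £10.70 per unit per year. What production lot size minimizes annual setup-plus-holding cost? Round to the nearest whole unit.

Annual demand D = 401 × 200 = 80,200.
Production build-up factor (1 − d/p) = 1 − 401/1,290 = 0.6891.
Q* = √(2DS / (H(1 − d/p))) = √(2 × 80,200 × 68.8 / (10.7 × 0.6891)).
= √(11,035,520 / 7.3739) ≈ 1223.344.

Q* ≈ 1,223 packs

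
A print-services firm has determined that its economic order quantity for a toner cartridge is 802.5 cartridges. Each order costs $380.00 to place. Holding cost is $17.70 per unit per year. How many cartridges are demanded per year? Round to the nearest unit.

D ≈ 14,999 cartridges per year

Invert the EOQ relation Q*² = 2DS/H.
From Q* = √(2DS/H): D = Q*²H / (2S) = 802.5² × 17.7 / (2 × 380) = 14998.567.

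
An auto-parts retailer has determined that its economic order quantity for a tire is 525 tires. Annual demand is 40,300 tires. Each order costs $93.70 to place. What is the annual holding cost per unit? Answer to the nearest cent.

H ≈ $27.40

Squaring Q* = √(2DS/H) gives Q*² = 2DS/H.
From Q* = √(2DS/H): H = 2DS / Q*² = 2 × 40,300 × 93.7 / 525² = 27.4003.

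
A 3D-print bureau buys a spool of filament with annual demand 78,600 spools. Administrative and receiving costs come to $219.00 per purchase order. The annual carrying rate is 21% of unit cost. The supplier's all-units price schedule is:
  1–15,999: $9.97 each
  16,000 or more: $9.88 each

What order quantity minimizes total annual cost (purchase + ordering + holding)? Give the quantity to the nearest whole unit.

Holding cost per unit per year at price C is H = 0.21·C.
Candidates are each tier's EOQ (if it falls in that tier) and each price-break quantity.
EOQ at $9.97 = 4055.0 (feasible in tier 1): TC = 78,600×$9.97 + (78,600/4055.0)×219 + (4055.0/2)×0.21×$9.97 = $792,131.96.
EOQ at $9.88 = 4073.4 < 16000, so use break Q=16000: TC = 78,600×$9.88 + (78,600/16000.0)×219 + (16000.0/2)×0.21×$9.88 = $794,242.24.
Lowest total cost is $792,131.96 at Q = 4055.0.

Q* ≈ 4,055 spools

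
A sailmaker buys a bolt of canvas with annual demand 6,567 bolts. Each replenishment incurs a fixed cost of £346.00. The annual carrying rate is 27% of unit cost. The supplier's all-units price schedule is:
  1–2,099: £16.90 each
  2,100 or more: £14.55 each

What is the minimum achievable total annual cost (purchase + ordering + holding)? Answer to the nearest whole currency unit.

TC* ≈ £100,757

Holding cost per unit per year at price C is H = 0.27·C.
Candidates are each tier's EOQ (if it falls in that tier) and each price-break quantity.
EOQ at £16.90 = 998.0 (feasible in tier 1): TC = 6,567×£16.90 + (6,567/998.0)×346 + (998.0/2)×0.27×£16.90 = £115,535.97.
EOQ at £14.55 = 1075.5 < 2100, so use break Q=2100: TC = 6,567×£14.55 + (6,567/2100.0)×346 + (2100.0/2)×0.27×£14.55 = £100,756.77.
Lowest total cost among the candidates is at Q = 2100.0.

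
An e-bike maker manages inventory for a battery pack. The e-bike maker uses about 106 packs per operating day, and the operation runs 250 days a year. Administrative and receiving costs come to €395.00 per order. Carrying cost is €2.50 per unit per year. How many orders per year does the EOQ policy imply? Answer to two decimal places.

Annual demand D = 106 × 250 = 26,500.
The optimal lot size = √(2DS/H) = √(2 × 26,500 × 395 / 2.5) ≈ 2893.79.
Orders per year = D / Q* = 26,500 / 2893.79 ≈ 9.158.

N ≈ 9.16 orders per year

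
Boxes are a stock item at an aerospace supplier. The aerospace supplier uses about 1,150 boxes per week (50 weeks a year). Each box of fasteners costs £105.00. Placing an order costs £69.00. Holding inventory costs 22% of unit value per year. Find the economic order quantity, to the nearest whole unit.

Q* ≈ 586 boxes

Annual demand D = 1,150 × 50 = 57,500.
Holding cost H = 0.22 × £105.00 = £23.1000 per unit per year.
EOQ = √(2DS / H) = √(2 × 57,500 × 69 / 23.1).
= √(7,935,000 / 23.1) = √343,506.4935 ≈ 586.094.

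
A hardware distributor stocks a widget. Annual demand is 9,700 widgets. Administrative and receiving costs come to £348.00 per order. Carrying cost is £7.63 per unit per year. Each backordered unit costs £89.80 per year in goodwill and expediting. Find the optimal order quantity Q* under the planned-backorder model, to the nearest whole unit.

With planned backorders, Q* = √(2DS/H) · √((H+B)/B).
√(2DS/H) = √(2 × 9,700 × 348 / 7.63) = 940.650.
√((H+B)/B) = √((7.63+89.8)/89.8) = 1.0416.
Q* ≈ 979.798.

Q* ≈ 980 widgets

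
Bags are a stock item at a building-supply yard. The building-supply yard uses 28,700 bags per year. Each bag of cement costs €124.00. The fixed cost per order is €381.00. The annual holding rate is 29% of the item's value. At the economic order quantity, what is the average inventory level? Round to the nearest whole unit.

Holding cost H = 0.29 × €124.00 = €35.9600 per unit per year.
Q* = √(2DS/H) = √(2 × 28,700 × 381 / 35.96) ≈ 779.85.
Average inventory = Q*/2 ≈ 779.85 / 2 = 389.923.

Average inventory ≈ 390 bags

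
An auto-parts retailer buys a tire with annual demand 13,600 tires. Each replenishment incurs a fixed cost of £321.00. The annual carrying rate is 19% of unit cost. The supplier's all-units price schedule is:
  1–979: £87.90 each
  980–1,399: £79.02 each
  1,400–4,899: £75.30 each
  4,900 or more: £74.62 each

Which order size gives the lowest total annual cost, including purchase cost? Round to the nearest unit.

Q* ≈ 1,400 tires

Holding cost per unit per year at price C is H = 0.19·C.
Candidates are each tier's EOQ (if it falls in that tier) and each price-break quantity.
EOQ at £87.90 = 723.0 (feasible in tier 1): TC = 13,600×£87.90 + (13,600/723.0)×321 + (723.0/2)×0.19×£87.90 = £1,207,515.59.
EOQ at £79.02 = 762.6 < 980, so use break Q=980: TC = 13,600×£79.02 + (13,600/980.0)×321 + (980.0/2)×0.19×£79.02 = £1,086,483.46.
EOQ at £75.30 = 781.2 < 1400, so use break Q=1400: TC = 13,600×£75.30 + (13,600/1400.0)×321 + (1400.0/2)×0.19×£75.30 = £1,037,213.19.
EOQ at £74.62 = 784.8 < 4900, so use break Q=4900: TC = 13,600×£74.62 + (13,600/4900.0)×321 + (4900.0/2)×0.19×£74.62 = £1,050,458.55.
Lowest total cost is £1,037,213.19 at Q = 1400.0.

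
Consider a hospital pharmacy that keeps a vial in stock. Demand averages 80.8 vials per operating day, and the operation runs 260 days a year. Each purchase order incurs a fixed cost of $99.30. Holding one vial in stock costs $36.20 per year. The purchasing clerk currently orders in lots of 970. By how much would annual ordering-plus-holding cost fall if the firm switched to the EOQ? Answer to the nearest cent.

Annual demand D = 80.8 × 260 = 21,008.
EOQ = √(2DS/H) = √(2 × 21,008 × 99.3 / 36.2) ≈ 339.49.
Cost at Q* = (D/Q*)S + (Q*/2)H = √(2DSH) ≈ $12,289.56.
Cost at Q = 970: (21,008/970)×99.3 + (970/2)×36.2 = $2,150.61 + $17,557.00 = $19,707.61.
Excess = $19,707.61 − $12,289.56 = $7,418.05.

Extra cost ≈ $7,418.05 per year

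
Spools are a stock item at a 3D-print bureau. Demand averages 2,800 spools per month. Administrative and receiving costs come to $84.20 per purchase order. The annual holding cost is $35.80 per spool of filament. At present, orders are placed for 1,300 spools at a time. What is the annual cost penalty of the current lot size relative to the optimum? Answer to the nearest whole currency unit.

Extra cost ≈ $11,214 per year

Annual demand D = 2,800 × 12 = 33,600.
EOQ = √(2DS/H) = √(2 × 33,600 × 84.2 / 35.8) ≈ 397.56.
Cost at Q* = (D/Q*)S + (Q*/2)H = √(2DSH) ≈ $14,232.53.
Cost at Q = 1,300: (33,600/1,300)×84.2 + (1,300/2)×35.8 = $2,176.25 + $23,270.00 = $25,446.25.
Excess = $25,446.25 − $14,232.53 = $11,213.71.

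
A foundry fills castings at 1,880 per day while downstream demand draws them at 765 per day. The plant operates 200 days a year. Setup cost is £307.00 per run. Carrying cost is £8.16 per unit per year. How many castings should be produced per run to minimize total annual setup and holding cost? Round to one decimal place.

Annual demand D = 765 × 200 = 153,000.
Production build-up factor (1 − d/p) = 1 − 765/1,880 = 0.5931.
Q* = √(2DS / (H(1 − d/p))) = √(2 × 153,000 × 307 / (8.16 × 0.5931)).
= √(93,942,000 / 4.8396) ≈ 4405.816.

Q* ≈ 4,405.8 castings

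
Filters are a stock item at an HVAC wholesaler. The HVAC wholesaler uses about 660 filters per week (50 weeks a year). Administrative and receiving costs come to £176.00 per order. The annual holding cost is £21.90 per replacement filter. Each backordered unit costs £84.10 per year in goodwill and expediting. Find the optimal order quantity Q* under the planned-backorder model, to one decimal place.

Q* ≈ 817.6 filters

Annual demand D = 660 × 50 = 33,000.
With planned backorders, Q* = √(2DS/H) · √((H+B)/B).
√(2DS/H) = √(2 × 33,000 × 176 / 21.9) = 728.293.
√((H+B)/B) = √((21.9+84.1)/84.1) = 1.1227.
Q* ≈ 817.638.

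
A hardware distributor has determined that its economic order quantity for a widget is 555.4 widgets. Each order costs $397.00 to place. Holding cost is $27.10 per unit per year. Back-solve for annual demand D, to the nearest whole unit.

D ≈ 10,528 widgets per year

Invert the EOQ relation Q*² = 2DS/H.
From Q* = √(2DS/H): D = Q*²H / (2S) = 555.4² × 27.1 / (2 × 397) = 10528.355.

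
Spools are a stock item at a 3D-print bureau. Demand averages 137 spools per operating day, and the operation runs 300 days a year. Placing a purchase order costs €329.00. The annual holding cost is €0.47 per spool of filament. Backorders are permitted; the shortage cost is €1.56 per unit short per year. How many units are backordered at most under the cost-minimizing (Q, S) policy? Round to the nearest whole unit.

Annual demand D = 137 × 300 = 41,100.
With planned backorders, Q* = √(2DS/H) · √((H+B)/B).
√(2DS/H) = √(2 × 41,100 × 329 / 0.47) = 7585.513.
√((H+B)/B) = √((0.47+1.56)/1.56) = 1.1407.
Q* ≈ 8653.079.
S* = Q* · H/(H+B) = 8653.079 × 0.47/2.03 ≈ 2003.422.

S* ≈ 2,003 spools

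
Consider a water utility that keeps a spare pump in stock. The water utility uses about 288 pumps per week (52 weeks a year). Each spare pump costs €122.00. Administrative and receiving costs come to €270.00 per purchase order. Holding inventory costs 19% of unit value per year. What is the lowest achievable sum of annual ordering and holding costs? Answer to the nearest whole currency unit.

TC* ≈ €13,692

Annual demand D = 288 × 52 = 14,976.
Holding cost H = 0.19 × €122.00 = €23.1800 per unit per year.
Q* = √(2DS/H) = √(2 × 14,976 × 270 / 23.18) ≈ 590.66.
At Q*, ordering cost (D/Q*)S equals holding cost (Q*/2)H, each = √(DSH/2).
Minimum total = √(2DSH) = √(2 × 14,976 × 270 × 23.18) ≈ 13691.515.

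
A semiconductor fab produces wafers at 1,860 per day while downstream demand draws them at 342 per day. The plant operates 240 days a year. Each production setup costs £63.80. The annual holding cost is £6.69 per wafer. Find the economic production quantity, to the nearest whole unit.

Q* ≈ 1,385 wafers

Annual demand D = 342 × 240 = 82,080.
Production build-up factor (1 − d/p) = 1 − 342/1,860 = 0.8161.
Q* = √(2DS / (H(1 − d/p))) = √(2 × 82,080 × 63.8 / (6.69 × 0.8161)).
= √(10,473,408 / 5.4599) ≈ 1385.006.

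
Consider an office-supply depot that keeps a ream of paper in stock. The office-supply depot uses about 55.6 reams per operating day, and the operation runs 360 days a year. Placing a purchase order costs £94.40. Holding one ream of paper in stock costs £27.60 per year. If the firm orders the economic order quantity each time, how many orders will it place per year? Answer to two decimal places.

N ≈ 54.09 orders per year

Annual demand D = 55.6 × 360 = 20,016.
Q* = √(2DS/H) = √(2 × 20,016 × 94.4 / 27.6) ≈ 370.03.
Orders per year = D / Q* = 20,016 / 370.03 ≈ 54.093.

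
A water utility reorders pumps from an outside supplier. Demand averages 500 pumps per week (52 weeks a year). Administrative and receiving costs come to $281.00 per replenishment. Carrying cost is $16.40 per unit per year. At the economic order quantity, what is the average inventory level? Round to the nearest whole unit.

Annual demand D = 500 × 52 = 26,000.
EOQ = √(2DS/H) = √(2 × 26,000 × 281 / 16.4) ≈ 943.92.
Average inventory = Q*/2 ≈ 943.92 / 2 = 471.958.

Average inventory ≈ 472 pumps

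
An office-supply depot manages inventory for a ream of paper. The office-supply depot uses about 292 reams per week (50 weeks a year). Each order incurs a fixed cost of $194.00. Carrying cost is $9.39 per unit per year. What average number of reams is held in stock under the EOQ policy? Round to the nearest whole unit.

Average inventory ≈ 388 reams

Annual demand D = 292 × 50 = 14,600.
Q* = √(2DS/H) = √(2 × 14,600 × 194 / 9.39) ≈ 776.71.
Average inventory = Q*/2 ≈ 776.71 / 2 = 388.356.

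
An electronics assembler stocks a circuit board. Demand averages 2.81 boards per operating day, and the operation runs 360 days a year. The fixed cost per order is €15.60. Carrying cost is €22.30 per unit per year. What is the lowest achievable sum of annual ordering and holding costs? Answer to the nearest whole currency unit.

Annual demand D = 2.81 × 360 = 1,011.6.
EOQ = √(2DS/H) = √(2 × 1,011.6 × 15.6 / 22.3) ≈ 37.62.
At Q*, ordering cost (D/Q*)S equals holding cost (Q*/2)H, each = √(DSH/2).
Minimum total = √(2DSH) = √(2 × 1,011.6 × 15.6 × 22.3) ≈ 838.946.

TC* ≈ €839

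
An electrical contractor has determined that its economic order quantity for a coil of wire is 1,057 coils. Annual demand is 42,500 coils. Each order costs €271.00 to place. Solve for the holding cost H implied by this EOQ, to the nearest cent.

H ≈ €20.62

Squaring Q* = √(2DS/H) gives Q*² = 2DS/H.
From Q* = √(2DS/H): H = 2DS / Q*² = 2 × 42,500 × 271 / 1,057² = 20.6176.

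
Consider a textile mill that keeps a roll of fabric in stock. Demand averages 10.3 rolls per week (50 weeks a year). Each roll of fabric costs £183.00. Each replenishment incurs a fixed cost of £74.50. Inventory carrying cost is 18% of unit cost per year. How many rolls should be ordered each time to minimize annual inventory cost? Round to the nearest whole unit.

Annual demand D = 10.3 × 50 = 515.
Holding cost H = 0.18 × £183.00 = £32.9400 per unit per year.
EOQ = √(2DS / H) = √(2 × 515 × 74.5 / 32.94).
= √(76,735 / 32.94) = √2,329.5386 ≈ 48.265.

Q* ≈ 48 rolls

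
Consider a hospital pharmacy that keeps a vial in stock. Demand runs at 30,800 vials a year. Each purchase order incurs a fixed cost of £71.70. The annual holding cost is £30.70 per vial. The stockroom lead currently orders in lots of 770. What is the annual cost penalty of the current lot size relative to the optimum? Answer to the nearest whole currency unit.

Extra cost ≈ £3,043 per year

EOQ = √(2DS/H) = √(2 × 30,800 × 71.7 / 30.7) ≈ 379.30.
Cost at Q* = (D/Q*)S + (Q*/2)H = √(2DSH) ≈ £11,644.45.
Cost at Q = 770: (30,800/770)×71.7 + (770/2)×30.7 = £2,868.00 + £11,819.50 = £14,687.50.
Excess = £14,687.50 − £11,644.45 = £3,043.05.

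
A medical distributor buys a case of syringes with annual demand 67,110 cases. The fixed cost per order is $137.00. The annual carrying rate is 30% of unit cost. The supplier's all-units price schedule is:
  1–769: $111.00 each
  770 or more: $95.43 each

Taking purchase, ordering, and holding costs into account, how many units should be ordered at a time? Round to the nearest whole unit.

Q* ≈ 801 cases

Holding cost per unit per year at price C is H = 0.30·C.
Evaluate total cost at each tier's feasible EOQ or, if the EOQ is below the tier, at the tier's minimum quantity.
EOQ at $111.00 = 743.1 (feasible in tier 1): TC = 67,110×$111.00 + (67,110/743.1)×137 + (743.1/2)×0.30×$111.00 = $7,473,955.20.
EOQ at $95.43 = 801.4 (feasible in tier 2): TC = 67,110×$95.43 + (67,110/801.4)×137 + (801.4/2)×0.30×$95.43 = $6,427,251.45.
Lowest total cost is $6,427,251.45 at Q = 801.4.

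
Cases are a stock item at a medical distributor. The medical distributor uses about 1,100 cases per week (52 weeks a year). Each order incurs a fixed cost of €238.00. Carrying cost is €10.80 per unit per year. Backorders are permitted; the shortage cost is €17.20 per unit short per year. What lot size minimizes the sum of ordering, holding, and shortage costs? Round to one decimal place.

Q* ≈ 2,025.8 cases

Annual demand D = 1,100 × 52 = 57,200.
With planned backorders, Q* = √(2DS/H) · √((H+B)/B).
√(2DS/H) = √(2 × 57,200 × 238 / 10.8) = 1587.777.
√((H+B)/B) = √((10.8+17.2)/17.2) = 1.2759.
Q* ≈ 2025.837.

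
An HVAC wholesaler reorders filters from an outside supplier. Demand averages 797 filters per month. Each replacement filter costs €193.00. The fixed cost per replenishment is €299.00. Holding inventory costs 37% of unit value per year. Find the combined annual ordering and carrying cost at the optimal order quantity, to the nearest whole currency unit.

Annual demand D = 797 × 12 = 9,564.
Holding cost H = 0.37 × €193.00 = €71.4100 per unit per year.
Q* = √(2DS/H) = √(2 × 9,564 × 299 / 71.41) ≈ 283.00.
At Q*, ordering cost (D/Q*)S equals holding cost (Q*/2)H, each = √(DSH/2).
Minimum total = √(2DSH) = √(2 × 9,564 × 299 × 71.41) ≈ 20209.236.

TC* ≈ €20,209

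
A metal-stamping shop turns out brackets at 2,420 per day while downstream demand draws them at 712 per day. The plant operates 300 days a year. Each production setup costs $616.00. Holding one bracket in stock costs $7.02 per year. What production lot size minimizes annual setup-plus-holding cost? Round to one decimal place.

Annual demand D = 712 × 300 = 213,600.
Production build-up factor (1 − d/p) = 1 − 712/2,420 = 0.7058.
Q* = √(2DS / (H(1 − d/p))) = √(2 × 213,600 × 616 / (7.02 × 0.7058)).
= √(263,155,200 / 4.9546) ≈ 7287.879.

Q* ≈ 7,287.9 brackets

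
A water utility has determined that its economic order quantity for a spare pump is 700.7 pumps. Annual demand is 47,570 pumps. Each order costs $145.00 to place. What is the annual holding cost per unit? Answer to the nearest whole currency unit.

The basic EOQ model gives Q* = √(2DS/H); rearrange for the unknown.
From Q* = √(2DS/H): H = 2DS / Q*² = 2 × 47,570 × 145 / 700.7² = 28.0975.

H ≈ $28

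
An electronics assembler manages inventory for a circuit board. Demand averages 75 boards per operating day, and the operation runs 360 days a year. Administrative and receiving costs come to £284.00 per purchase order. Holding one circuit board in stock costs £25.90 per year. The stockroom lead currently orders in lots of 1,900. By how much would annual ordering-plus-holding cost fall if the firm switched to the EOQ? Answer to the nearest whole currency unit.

Extra cost ≈ £8,711 per year

Annual demand D = 75 × 360 = 27,000.
EOQ = √(2DS/H) = √(2 × 27,000 × 284 / 25.9) ≈ 769.50.
Cost at Q* = (D/Q*)S + (Q*/2)H = √(2DSH) ≈ £19,929.94.
Cost at Q = 1,900: (27,000/1,900)×284 + (1,900/2)×25.9 = £4,035.79 + £24,605.00 = £28,640.79.
Excess = £28,640.79 − £19,929.94 = £8,710.85.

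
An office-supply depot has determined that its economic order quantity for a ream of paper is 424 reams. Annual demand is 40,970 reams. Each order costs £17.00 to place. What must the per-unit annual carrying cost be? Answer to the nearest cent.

H ≈ £7.75

Invert the EOQ relation Q*² = 2DS/H.
From Q* = √(2DS/H): H = 2DS / Q*² = 2 × 40,970 × 17 / 424² = 7.7484.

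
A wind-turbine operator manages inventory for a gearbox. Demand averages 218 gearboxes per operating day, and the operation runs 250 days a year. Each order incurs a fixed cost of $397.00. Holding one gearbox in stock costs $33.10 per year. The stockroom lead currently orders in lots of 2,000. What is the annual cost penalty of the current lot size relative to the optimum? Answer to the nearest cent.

Extra cost ≈ $6,072.03 per year

Annual demand D = 218 × 250 = 54,500.
EOQ = √(2DS/H) = √(2 × 54,500 × 397 / 33.1) ≈ 1143.39.
Cost at Q* = (D/Q*)S + (Q*/2)H = √(2DSH) ≈ $37,846.22.
Cost at Q = 2,000: (54,500/2,000)×397 + (2,000/2)×33.1 = $10,818.25 + $33,100.00 = $43,918.25.
Excess = $43,918.25 − $37,846.22 = $6,072.03.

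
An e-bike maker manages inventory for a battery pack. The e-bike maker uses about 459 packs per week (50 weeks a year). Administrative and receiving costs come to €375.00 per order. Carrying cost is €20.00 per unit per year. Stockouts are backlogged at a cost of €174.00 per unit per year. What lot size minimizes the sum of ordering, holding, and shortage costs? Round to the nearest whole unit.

Q* ≈ 980 packs

Annual demand D = 459 × 50 = 22,950.
With planned backorders, Q* = √(2DS/H) · √((H+B)/B).
√(2DS/H) = √(2 × 22,950 × 375 / 20) = 927.699.
√((H+B)/B) = √((20+174)/174) = 1.0559.
Q* ≈ 979.565.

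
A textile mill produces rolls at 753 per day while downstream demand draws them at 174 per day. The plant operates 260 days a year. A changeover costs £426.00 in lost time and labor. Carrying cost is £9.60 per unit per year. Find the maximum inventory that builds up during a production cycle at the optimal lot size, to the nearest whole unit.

I_max ≈ 1,757 rolls

Annual demand D = 174 × 260 = 45,240.
Production build-up factor (1 − d/p) = 1 − 174/753 = 0.7689.
Q* = √(2DS / (H(1 − d/p))) = √(2 × 45,240 × 426 / (9.6 × 0.7689)).
= √(38,544,480 / 7.3817) ≈ 2285.092.
Maximum inventory = Q*(1 − d/p) = 2285.092 × 0.7689 ≈ 1757.063.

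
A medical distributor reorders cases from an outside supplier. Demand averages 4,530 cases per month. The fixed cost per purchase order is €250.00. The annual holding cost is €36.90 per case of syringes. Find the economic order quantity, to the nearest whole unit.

Annual demand D = 4,530 × 12 = 54,360.
EOQ = √(2DS / H) = √(2 × 54,360 × 250 / 36.9).
= √(27,180,000 / 36.9) = √736,585.3659 ≈ 858.246.

Q* ≈ 858 cases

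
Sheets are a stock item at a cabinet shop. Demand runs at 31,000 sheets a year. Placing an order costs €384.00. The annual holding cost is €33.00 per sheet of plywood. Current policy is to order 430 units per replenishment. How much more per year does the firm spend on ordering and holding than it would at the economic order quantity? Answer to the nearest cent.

EOQ = √(2DS/H) = √(2 × 31,000 × 384 / 33) ≈ 849.38.
Cost at Q* = (D/Q*)S + (Q*/2)H = √(2DSH) ≈ €28,029.70.
Cost at Q = 430: (31,000/430)×384 + (430/2)×33 = €27,683.72 + €7,095.00 = €34,778.72.
Excess = €34,778.72 − €28,029.70 = €6,749.02.

Extra cost ≈ €6,749.02 per year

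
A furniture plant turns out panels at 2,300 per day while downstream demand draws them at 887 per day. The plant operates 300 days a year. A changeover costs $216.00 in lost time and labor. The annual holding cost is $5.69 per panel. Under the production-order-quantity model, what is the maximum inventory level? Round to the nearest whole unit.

I_max ≈ 3,523 panels

Annual demand D = 887 × 300 = 266,100.
Production build-up factor (1 − d/p) = 1 − 887/2,300 = 0.6143.
Q* = √(2DS / (H(1 − d/p))) = √(2 × 266,100 × 216 / (5.69 × 0.6143)).
= √(114,955,200 / 3.4956) ≈ 5734.572.
Maximum inventory = Q*(1 − d/p) = 5734.572 × 0.6143 ≈ 3523.022.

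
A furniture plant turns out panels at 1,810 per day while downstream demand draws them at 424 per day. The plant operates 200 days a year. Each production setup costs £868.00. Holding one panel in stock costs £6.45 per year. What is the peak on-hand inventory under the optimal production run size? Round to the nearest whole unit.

Annual demand D = 424 × 200 = 84,800.
Production build-up factor (1 − d/p) = 1 − 424/1,810 = 0.7657.
Q* = √(2DS / (H(1 − d/p))) = √(2 × 84,800 × 868 / (6.45 × 0.7657)).
= √(147,212,800 / 4.9391) ≈ 5459.471.
Maximum inventory = Q*(1 − d/p) = 5459.471 × 0.7657 ≈ 4180.568.

I_max ≈ 4,181 panels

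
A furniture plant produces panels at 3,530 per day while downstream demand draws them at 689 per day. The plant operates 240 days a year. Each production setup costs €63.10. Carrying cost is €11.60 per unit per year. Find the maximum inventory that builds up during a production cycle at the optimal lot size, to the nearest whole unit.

I_max ≈ 1,203 panels

Annual demand D = 689 × 240 = 165,360.
Production build-up factor (1 − d/p) = 1 − 689/3,530 = 0.8048.
Q* = √(2DS / (H(1 − d/p))) = √(2 × 165,360 × 63.1 / (11.6 × 0.8048)).
= √(20,868,432 / 9.3359) ≈ 1495.091.
Maximum inventory = Q*(1 − d/p) = 1495.091 × 0.8048 ≈ 1203.273.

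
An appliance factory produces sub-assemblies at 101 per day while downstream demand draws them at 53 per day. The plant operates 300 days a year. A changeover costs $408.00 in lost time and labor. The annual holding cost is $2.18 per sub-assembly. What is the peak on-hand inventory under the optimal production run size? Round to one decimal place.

Annual demand D = 53 × 300 = 15,900.
Production build-up factor (1 − d/p) = 1 − 53/101 = 0.4752.
Q* = √(2DS / (H(1 − d/p))) = √(2 × 15,900 × 408 / (2.18 × 0.4752)).
= √(12,974,400 / 1.036) ≈ 3538.795.
Maximum inventory = Q*(1 − d/p) = 3538.795 × 0.4752 ≈ 1681.804.

I_max ≈ 1,681.8 sub-assemblies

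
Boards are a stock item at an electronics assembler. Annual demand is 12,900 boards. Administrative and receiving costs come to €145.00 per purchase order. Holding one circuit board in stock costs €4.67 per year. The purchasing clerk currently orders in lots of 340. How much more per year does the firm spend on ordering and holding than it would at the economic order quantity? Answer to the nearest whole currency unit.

EOQ = √(2DS/H) = √(2 × 12,900 × 145 / 4.67) ≈ 895.03.
Cost at Q* = (D/Q*)S + (Q*/2)H = √(2DSH) ≈ €4,179.77.
Cost at Q = 340: (12,900/340)×145 + (340/2)×4.67 = €5,501.47 + €793.90 = €6,295.37.
Excess = €6,295.37 − €4,179.77 = €2,115.60.

Extra cost ≈ €2,116 per year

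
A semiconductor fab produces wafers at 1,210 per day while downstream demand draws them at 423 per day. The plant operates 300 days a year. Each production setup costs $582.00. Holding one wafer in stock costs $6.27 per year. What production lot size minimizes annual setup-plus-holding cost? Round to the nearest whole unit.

Annual demand D = 423 × 300 = 126,900.
Production build-up factor (1 − d/p) = 1 − 423/1,210 = 0.6504.
Q* = √(2DS / (H(1 − d/p))) = √(2 × 126,900 × 582 / (6.27 × 0.6504)).
= √(147,711,600 / 4.0781) ≈ 6018.370.

Q* ≈ 6,018 wafers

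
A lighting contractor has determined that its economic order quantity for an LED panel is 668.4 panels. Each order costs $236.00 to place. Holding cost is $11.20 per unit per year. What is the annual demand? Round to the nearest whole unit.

D ≈ 10,601 panels per year

Squaring Q* = √(2DS/H) gives Q*² = 2DS/H.
From Q* = √(2DS/H): D = Q*²H / (2S) = 668.4² × 11.2 / (2 × 236) = 10601.051.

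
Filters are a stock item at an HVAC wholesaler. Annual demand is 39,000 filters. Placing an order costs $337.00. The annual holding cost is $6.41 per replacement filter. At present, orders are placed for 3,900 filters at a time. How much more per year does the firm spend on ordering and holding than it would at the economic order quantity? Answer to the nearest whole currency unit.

Extra cost ≈ $2,889 per year

EOQ = √(2DS/H) = √(2 × 39,000 × 337 / 6.41) ≈ 2025.04.
Cost at Q* = (D/Q*)S + (Q*/2)H = √(2DSH) ≈ $12,980.50.
Cost at Q = 3,900: (39,000/3,900)×337 + (3,900/2)×6.41 = $3,370.00 + $12,499.50 = $15,869.50.
Excess = $15,869.50 − $12,980.50 = $2,889.00.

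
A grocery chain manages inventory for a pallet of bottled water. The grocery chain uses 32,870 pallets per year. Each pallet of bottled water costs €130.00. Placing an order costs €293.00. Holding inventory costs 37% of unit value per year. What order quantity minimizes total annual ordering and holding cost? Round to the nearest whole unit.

Holding cost H = 0.37 × €130.00 = €48.1000 per unit per year.
EOQ = √(2DS / H) = √(2 × 32,870 × 293 / 48.1).
= √(19,261,820 / 48.1) = √400,453.6383 ≈ 632.814.

Q* ≈ 633 pallets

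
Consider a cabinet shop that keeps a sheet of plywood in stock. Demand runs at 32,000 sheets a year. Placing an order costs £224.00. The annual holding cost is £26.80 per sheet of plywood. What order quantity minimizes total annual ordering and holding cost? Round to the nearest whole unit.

EOQ = √(2DS / H) = √(2 × 32,000 × 224 / 26.8).
= √(14,336,000 / 26.8) = √534,925.3731 ≈ 731.386.

Q* ≈ 731 sheets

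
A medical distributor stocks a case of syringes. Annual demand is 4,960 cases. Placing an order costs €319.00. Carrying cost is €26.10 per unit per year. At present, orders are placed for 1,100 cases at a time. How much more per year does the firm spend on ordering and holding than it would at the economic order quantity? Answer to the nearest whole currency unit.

EOQ = √(2DS/H) = √(2 × 4,960 × 319 / 26.1) ≈ 348.20.
Cost at Q* = (D/Q*)S + (Q*/2)H = √(2DSH) ≈ €9,088.07.
Cost at Q = 1,100: (4,960/1,100)×319 + (1,100/2)×26.1 = €1,438.40 + €14,355.00 = €15,793.40.
Excess = €15,793.40 − €9,088.07 = €6,705.33.

Extra cost ≈ €6,705 per year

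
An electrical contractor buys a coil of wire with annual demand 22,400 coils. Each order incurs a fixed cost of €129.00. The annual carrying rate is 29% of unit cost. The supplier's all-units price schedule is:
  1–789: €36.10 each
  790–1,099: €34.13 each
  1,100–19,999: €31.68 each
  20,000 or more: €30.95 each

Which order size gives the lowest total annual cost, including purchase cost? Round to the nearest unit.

Q* ≈ 1,100 coils

Holding cost per unit per year at price C is H = 0.29·C.
Evaluate total cost at each tier's feasible EOQ or, if the EOQ is below the tier, at the tier's minimum quantity.
EOQ at €36.10 = 743.0 (feasible in tier 1): TC = 22,400×€36.10 + (22,400/743.0)×129 + (743.0/2)×0.29×€36.10 = €816,418.33.
EOQ at €34.13 = 764.1 < 790, so use break Q=790: TC = 22,400×€34.13 + (22,400/790.0)×129 + (790.0/2)×0.29×€34.13 = €772,079.31.
EOQ at €31.68 = 793.1 < 1100, so use break Q=1100: TC = 22,400×€31.68 + (22,400/1100.0)×129 + (1100.0/2)×0.29×€31.68 = €717,311.87.
EOQ at €30.95 = 802.4 < 20000, so use break Q=20000: TC = 22,400×€30.95 + (22,400/20000.0)×129 + (20000.0/2)×0.29×€30.95 = €783,179.48.
Lowest total cost is €717,311.87 at Q = 1100.0.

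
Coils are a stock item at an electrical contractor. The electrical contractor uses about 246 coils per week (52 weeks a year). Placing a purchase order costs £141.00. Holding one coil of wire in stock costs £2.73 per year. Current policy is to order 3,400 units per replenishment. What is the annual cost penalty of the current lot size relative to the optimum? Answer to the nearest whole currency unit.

Extra cost ≈ £2,033 per year

Annual demand D = 246 × 52 = 12,792.
EOQ = √(2DS/H) = √(2 × 12,792 × 141 / 2.73) ≈ 1149.51.
Cost at Q* = (D/Q*)S + (Q*/2)H = √(2DSH) ≈ £3,138.16.
Cost at Q = 3,400: (12,792/3,400)×141 + (3,400/2)×2.73 = £530.49 + £4,641.00 = £5,171.49.
Excess = £5,171.49 − £3,138.16 = £2,033.33.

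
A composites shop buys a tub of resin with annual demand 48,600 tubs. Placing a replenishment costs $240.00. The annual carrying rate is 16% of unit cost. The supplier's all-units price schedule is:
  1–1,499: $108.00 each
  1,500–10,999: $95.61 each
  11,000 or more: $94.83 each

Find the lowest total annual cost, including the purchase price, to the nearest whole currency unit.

Holding cost per unit per year at price C is H = 0.16·C.
For each price level, check whether its EOQ is feasible; otherwise the best quantity at that price is the breakpoint.
EOQ at $108.00 = 1161.9 (feasible in tier 1): TC = 48,600×$108.00 + (48,600/1161.9)×240 + (1161.9/2)×0.16×$108.00 = $5,268,877.55.
EOQ at $95.61 = 1234.9 < 1500, so use break Q=1500: TC = 48,600×$95.61 + (48,600/1500.0)×240 + (1500.0/2)×0.16×$95.61 = $4,665,895.20.
EOQ at $94.83 = 1240.0 < 11000, so use break Q=11000: TC = 48,600×$94.83 + (48,600/11000.0)×240 + (11000.0/2)×0.16×$94.83 = $4,693,248.76.
Lowest total cost among the candidates is at Q = 1500.0.

TC* ≈ $4,665,895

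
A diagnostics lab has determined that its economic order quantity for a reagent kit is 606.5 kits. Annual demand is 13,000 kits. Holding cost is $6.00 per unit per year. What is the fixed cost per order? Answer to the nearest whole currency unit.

Invert the EOQ relation Q*² = 2DS/H.
From Q* = √(2DS/H): S = Q*²H / (2D) = 606.5² × 6 / (2 × 13,000) = 84.8867.

S ≈ $85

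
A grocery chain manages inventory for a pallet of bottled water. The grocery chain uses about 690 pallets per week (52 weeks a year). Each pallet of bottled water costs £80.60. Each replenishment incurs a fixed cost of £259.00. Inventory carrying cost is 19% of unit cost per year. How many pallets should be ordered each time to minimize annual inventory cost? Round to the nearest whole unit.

Annual demand D = 690 × 52 = 35,880.
Holding cost H = 0.19 × £80.60 = £15.3140 per unit per year.
EOQ = √(2DS / H) = √(2 × 35,880 × 259 / 15.314).
= √(18,585,840 / 15.314) = √1,213,650.2547 ≈ 1101.658.

Q* ≈ 1,102 pallets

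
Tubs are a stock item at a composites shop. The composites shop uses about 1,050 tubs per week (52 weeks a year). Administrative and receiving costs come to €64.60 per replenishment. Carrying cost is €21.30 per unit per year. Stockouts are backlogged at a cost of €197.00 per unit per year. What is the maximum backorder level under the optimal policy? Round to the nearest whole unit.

S* ≈ 59 tubs

Annual demand D = 1,050 × 52 = 54,600.
With planned backorders, Q* = √(2DS/H) · √((H+B)/B).
√(2DS/H) = √(2 × 54,600 × 64.6 / 21.3) = 575.490.
√((H+B)/B) = √((21.3+197)/197) = 1.0527.
Q* ≈ 605.803.
S* = Q* · H/(H+B) = 605.803 × 21.3/218.3 ≈ 59.110.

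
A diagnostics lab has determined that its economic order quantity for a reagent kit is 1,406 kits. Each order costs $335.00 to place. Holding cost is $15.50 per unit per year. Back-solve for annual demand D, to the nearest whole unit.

D ≈ 45,733 kits per year

Squaring Q* = √(2DS/H) gives Q*² = 2DS/H.
From Q* = √(2DS/H): D = Q*²H / (2S) = 1,406² × 15.5 / (2 × 335) = 45732.773.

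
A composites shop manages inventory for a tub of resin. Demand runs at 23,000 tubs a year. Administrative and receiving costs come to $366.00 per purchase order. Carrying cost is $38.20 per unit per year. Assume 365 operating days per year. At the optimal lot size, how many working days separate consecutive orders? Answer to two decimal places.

T ≈ 10.54 days

The optimal lot size = √(2DS/H) = √(2 × 23,000 × 366 / 38.2) ≈ 663.88.
Cycle time = Q*/D × 365 = 663.88 / 23,000 × 365 ≈ 10.535 days.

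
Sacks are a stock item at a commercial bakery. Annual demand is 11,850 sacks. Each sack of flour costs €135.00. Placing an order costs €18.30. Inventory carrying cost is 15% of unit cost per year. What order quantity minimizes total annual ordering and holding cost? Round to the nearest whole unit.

Holding cost H = 0.15 × €135.00 = €20.2500 per unit per year.
EOQ = √(2DS / H) = √(2 × 11,850 × 18.3 / 20.25).
= √(433,710 / 20.25) = √21,417.7778 ≈ 146.348.

Q* ≈ 146 sacks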